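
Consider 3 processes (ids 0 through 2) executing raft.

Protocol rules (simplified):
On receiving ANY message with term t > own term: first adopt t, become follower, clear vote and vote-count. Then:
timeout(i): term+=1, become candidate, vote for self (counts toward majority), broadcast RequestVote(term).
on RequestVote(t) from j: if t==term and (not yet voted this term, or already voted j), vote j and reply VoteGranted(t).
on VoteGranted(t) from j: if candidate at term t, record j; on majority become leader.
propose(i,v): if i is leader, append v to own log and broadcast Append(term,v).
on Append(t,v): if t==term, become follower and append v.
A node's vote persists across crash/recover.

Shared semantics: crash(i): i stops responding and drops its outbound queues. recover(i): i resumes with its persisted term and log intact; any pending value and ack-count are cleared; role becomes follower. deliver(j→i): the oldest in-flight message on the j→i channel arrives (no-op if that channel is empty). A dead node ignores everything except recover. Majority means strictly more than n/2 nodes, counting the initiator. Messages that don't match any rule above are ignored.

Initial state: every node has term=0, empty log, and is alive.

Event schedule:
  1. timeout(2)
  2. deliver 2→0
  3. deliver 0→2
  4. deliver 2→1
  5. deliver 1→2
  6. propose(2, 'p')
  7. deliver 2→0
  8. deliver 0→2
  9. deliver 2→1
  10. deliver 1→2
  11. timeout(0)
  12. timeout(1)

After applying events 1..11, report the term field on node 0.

step 1 timeout(2): 2={cand,t=1,log=-}
step 2 deliver 2→0: 0={foll,t=1,log=-}
step 3 deliver 0→2: 2={lead,t=1,log=-}
step 4 deliver 2→1: 1={foll,t=1,log=-}
step 5 deliver 1→2: —
step 6 propose(2,'p'): 2={lead,t=1,log=p}
step 7 deliver 2→0: 0={foll,t=1,log=p}
step 8 deliver 0→2: —
step 9 deliver 2→1: 1={foll,t=1,log=p}
step 10 deliver 1→2: —
step 11 timeout(0): 0={cand,t=2,log=p}

2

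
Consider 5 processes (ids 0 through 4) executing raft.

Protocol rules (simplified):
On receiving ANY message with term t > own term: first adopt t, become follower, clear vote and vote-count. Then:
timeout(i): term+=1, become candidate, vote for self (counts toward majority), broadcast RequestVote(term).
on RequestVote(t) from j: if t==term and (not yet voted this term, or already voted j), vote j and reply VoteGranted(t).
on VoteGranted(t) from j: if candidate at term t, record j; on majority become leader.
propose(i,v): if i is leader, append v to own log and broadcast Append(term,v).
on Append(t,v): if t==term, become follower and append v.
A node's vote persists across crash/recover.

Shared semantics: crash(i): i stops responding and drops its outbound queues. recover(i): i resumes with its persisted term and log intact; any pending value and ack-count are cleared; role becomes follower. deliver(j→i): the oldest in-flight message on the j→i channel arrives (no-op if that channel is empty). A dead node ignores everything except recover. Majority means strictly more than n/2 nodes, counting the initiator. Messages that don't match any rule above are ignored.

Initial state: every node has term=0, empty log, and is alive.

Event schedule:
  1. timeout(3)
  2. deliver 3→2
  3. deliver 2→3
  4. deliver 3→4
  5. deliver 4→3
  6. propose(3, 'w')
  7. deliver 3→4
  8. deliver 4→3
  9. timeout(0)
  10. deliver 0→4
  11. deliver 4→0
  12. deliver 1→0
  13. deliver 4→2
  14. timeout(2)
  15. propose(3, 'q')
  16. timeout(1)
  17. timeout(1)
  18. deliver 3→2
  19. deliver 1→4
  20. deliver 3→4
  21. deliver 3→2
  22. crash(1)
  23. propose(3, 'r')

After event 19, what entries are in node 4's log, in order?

w

1. timeout(3):  <3:cand t1 ->
2. deliver 3→2:  <2:foll t1 ->
3. deliver 2→3:  nop
4. deliver 3→4:  <4:foll t1 ->
5. deliver 4→3:  <3:lead t1 ->
6. propose(3,'w'):  <3:lead t1 w>
7. deliver 3→4:  <4:foll t1 w>
8. deliver 4→3:  nop
9. timeout(0):  <0:cand t1 ->
10. deliver 0→4:  nop
11. deliver 4→0:  nop
12. deliver 1→0:  nop
13. deliver 4→2:  nop
14. timeout(2):  <2:cand t2 ->
15. propose(3,'q'):  <3:lead t1 w,q>
16. timeout(1):  <1:cand t1 ->
17. timeout(1):  <1:cand t2 ->
18. deliver 3→2:  nop
19. deliver 1→4:  nop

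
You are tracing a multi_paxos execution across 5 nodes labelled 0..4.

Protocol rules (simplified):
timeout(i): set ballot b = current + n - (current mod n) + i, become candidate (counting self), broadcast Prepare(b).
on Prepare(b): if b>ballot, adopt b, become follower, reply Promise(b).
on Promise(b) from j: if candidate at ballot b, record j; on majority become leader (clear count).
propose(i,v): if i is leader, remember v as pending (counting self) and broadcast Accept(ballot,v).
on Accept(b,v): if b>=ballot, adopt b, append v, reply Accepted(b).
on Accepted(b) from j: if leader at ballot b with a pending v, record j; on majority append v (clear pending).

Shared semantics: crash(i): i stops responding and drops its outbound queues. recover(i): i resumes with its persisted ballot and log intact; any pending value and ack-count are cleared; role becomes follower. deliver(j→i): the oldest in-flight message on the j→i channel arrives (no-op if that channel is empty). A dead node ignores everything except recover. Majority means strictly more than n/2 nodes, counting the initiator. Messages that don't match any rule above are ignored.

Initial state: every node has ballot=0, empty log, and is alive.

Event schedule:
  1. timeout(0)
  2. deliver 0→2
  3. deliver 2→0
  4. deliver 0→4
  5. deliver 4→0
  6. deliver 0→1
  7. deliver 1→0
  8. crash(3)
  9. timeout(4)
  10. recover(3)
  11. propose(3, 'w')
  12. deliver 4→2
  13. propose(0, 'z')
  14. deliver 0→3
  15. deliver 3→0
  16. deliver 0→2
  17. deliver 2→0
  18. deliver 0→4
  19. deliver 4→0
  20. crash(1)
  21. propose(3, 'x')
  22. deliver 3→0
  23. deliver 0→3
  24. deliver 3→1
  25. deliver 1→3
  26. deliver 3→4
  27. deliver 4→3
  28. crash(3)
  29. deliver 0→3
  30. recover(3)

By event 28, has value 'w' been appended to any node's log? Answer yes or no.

no

step 1 timeout(0): 0={cand,b=5,log=-}
step 2 deliver 0→2: 2={foll,b=5,log=-}
step 3 deliver 2→0: —
step 4 deliver 0→4: 4={foll,b=5,log=-}
step 5 deliver 4→0: 0={lead,b=5,log=-}
step 6 deliver 0→1: 1={foll,b=5,log=-}
step 7 deliver 1→0: —
step 8 crash(3): 3={✗foll,b=0,log=-}
step 9 timeout(4): 4={cand,b=14,log=-}
step 10 recover(3): 3={foll,b=0,log=-}
step 11 propose(3,'w'): —
step 12 deliver 4→2: 2={foll,b=14,log=-}
step 13 propose(0,'z'): —
step 14 deliver 0→3: 3={foll,b=5,log=-}
step 15 deliver 3→0: —
step 16 deliver 0→2: —
step 17 deliver 2→0: —
step 18 deliver 0→4: —
step 19 deliver 4→0: 0={foll,b=14,log=-}
step 20 crash(1): 1={✗foll,b=5,log=-}
step 21 propose(3,'x'): —
step 22 deliver 3→0: —
step 23 deliver 0→3: 3={foll,b=5,log=z}
step 24 deliver 3→1: —
step 25 deliver 1→3: —
step 26 deliver 3→4: —
step 27 deliver 4→3: 3={foll,b=14,log=z}
step 28 crash(3): 3={✗foll,b=14,log=z}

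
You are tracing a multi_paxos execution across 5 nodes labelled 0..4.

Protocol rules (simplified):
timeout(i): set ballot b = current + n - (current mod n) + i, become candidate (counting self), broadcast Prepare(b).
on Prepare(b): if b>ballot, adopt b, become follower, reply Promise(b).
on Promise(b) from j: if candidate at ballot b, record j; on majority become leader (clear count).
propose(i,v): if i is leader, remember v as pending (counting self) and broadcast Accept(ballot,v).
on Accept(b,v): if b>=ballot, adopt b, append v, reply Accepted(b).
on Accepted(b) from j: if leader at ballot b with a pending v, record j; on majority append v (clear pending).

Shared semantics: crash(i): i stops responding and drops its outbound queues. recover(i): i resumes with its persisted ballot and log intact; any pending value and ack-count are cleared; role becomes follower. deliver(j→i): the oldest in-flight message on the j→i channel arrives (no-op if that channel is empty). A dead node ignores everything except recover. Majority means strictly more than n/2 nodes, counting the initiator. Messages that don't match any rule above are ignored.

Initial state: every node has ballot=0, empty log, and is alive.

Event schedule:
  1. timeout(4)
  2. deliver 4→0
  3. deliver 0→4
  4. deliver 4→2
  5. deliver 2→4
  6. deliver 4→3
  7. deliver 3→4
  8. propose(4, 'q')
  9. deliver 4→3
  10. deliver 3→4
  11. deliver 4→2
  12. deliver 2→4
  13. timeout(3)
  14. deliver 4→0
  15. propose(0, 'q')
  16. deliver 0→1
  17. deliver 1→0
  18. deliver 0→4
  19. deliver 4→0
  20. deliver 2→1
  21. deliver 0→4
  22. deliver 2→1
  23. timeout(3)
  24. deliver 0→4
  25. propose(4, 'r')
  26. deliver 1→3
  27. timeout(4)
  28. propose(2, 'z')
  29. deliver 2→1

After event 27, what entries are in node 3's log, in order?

1. timeout(4):  <4:cand b9 ->
2. deliver 4→0:  <0:foll b9 ->
3. deliver 0→4:  nop
4. deliver 4→2:  <2:foll b9 ->
5. deliver 2→4:  <4:lead b9 ->
6. deliver 4→3:  <3:foll b9 ->
7. deliver 3→4:  nop
8. propose(4,'q'):  nop
9. deliver 4→3:  <3:foll b9 q>
10. deliver 3→4:  nop
11. deliver 4→2:  <2:foll b9 q>
12. deliver 2→4:  <4:lead b9 q>
13. timeout(3):  <3:cand b13 q>
14. deliver 4→0:  <0:foll b9 q>
15. propose(0,'q'):  nop
16. deliver 0→1:  nop
17. deliver 1→0:  nop
18. deliver 0→4:  nop
19. deliver 4→0:  nop
20. deliver 2→1:  nop
21. deliver 0→4:  nop
22. deliver 2→1:  nop
23. timeout(3):  <3:cand b18 q>
24. deliver 0→4:  nop
25. propose(4,'r'):  nop
26. deliver 1→3:  nop
27. timeout(4):  <4:cand b14 q>

q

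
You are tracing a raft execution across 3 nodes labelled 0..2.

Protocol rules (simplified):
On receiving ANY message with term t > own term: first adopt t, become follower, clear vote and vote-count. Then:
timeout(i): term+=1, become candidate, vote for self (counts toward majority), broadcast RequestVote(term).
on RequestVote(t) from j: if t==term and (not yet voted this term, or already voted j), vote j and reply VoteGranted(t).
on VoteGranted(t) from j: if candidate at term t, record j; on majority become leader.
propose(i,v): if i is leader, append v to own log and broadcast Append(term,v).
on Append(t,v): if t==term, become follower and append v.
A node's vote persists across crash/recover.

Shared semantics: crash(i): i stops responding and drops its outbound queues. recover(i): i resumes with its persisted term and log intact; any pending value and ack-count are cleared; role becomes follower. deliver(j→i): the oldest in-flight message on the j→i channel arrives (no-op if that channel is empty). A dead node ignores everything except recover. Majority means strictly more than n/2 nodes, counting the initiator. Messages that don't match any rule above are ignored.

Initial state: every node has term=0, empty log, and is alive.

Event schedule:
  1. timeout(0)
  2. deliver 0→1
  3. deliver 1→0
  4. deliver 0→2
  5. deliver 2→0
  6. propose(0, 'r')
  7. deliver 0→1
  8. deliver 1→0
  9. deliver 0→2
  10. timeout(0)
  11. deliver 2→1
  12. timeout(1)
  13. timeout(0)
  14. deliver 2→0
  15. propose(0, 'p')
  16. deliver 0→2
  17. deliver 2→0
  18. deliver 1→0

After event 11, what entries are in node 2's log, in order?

[1] timeout(0) → N0(cand t1 [-])
[2] deliver 0→1 → N1(foll t1 [-])
[3] deliver 1→0 → N0(lead t1 [-])
[4] deliver 0→2 → N2(foll t1 [-])
[5] deliver 2→0 → ∅
[6] propose(0,'r') → N0(lead t1 [r])
[7] deliver 0→1 → N1(foll t1 [r])
[8] deliver 1→0 → ∅
[9] deliver 0→2 → N2(foll t1 [r])
[10] timeout(0) → N0(cand t2 [r])
[11] deliver 2→1 → ∅

r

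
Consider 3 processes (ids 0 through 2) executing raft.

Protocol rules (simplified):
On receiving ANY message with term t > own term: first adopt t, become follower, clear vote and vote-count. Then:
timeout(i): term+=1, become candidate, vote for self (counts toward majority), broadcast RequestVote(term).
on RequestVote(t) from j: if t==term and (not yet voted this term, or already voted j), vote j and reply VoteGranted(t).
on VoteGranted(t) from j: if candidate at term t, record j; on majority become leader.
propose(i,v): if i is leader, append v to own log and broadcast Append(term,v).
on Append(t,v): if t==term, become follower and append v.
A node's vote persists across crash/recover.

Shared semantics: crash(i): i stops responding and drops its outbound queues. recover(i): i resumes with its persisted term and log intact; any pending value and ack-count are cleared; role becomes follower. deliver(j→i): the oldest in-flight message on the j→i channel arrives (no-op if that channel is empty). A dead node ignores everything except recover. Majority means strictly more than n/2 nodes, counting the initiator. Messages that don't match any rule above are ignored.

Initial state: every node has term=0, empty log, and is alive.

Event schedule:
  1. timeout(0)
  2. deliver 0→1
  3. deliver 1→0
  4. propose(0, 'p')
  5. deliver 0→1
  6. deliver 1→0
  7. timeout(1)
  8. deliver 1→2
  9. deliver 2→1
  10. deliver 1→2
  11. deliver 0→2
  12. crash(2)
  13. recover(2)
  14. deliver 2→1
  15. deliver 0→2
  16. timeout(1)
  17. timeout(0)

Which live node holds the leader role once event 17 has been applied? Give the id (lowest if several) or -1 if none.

step 1 timeout(0): 0={cand,t=1,log=-}
step 2 deliver 0→1: 1={foll,t=1,log=-}
step 3 deliver 1→0: 0={lead,t=1,log=-}
step 4 propose(0,'p'): 0={lead,t=1,log=p}
step 5 deliver 0→1: 1={foll,t=1,log=p}
step 6 deliver 1→0: —
step 7 timeout(1): 1={cand,t=2,log=p}
step 8 deliver 1→2: 2={foll,t=2,log=-}
step 9 deliver 2→1: 1={lead,t=2,log=p}
step 10 deliver 1→2: —
step 11 deliver 0→2: —
step 12 crash(2): 2={✗foll,t=2,log=-}
step 13 recover(2): 2={foll,t=2,log=-}
step 14 deliver 2→1: —
step 15 deliver 0→2: —
step 16 timeout(1): 1={cand,t=3,log=p}
step 17 timeout(0): 0={cand,t=2,log=p}

-1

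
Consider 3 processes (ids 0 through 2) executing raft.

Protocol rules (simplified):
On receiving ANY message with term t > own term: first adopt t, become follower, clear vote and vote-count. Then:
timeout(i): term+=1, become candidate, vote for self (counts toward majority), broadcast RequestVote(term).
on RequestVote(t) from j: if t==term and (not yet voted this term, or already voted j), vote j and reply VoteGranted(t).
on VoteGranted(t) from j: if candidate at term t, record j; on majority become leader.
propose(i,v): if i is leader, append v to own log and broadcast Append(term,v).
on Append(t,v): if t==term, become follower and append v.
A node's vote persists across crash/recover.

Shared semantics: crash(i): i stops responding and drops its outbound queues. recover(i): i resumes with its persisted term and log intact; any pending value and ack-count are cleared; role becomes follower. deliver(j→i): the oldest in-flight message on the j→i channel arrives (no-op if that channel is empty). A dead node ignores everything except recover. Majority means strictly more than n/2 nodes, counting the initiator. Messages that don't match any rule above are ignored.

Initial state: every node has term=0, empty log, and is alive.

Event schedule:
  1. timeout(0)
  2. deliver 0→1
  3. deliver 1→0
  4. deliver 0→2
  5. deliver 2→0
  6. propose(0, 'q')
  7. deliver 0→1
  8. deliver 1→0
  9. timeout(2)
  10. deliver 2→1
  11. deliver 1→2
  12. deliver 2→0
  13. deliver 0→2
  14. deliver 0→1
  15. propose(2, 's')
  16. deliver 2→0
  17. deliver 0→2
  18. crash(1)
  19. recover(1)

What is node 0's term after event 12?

after 1 — timeout(0): n0:cand/t1/[-]
after 2 — deliver 0→1: n1:foll/t1/[-]
after 3 — deliver 1→0: n0:lead/t1/[-]
after 4 — deliver 0→2: n2:foll/t1/[-]
after 5 — deliver 2→0: ·
after 6 — propose(0,'q'): n0:lead/t1/[q]
after 7 — deliver 0→1: n1:foll/t1/[q]
after 8 — deliver 1→0: ·
after 9 — timeout(2): n2:cand/t2/[-]
after 10 — deliver 2→1: n1:foll/t2/[q]
after 11 — deliver 1→2: n2:lead/t2/[-]
after 12 — deliver 2→0: n0:foll/t2/[q]

2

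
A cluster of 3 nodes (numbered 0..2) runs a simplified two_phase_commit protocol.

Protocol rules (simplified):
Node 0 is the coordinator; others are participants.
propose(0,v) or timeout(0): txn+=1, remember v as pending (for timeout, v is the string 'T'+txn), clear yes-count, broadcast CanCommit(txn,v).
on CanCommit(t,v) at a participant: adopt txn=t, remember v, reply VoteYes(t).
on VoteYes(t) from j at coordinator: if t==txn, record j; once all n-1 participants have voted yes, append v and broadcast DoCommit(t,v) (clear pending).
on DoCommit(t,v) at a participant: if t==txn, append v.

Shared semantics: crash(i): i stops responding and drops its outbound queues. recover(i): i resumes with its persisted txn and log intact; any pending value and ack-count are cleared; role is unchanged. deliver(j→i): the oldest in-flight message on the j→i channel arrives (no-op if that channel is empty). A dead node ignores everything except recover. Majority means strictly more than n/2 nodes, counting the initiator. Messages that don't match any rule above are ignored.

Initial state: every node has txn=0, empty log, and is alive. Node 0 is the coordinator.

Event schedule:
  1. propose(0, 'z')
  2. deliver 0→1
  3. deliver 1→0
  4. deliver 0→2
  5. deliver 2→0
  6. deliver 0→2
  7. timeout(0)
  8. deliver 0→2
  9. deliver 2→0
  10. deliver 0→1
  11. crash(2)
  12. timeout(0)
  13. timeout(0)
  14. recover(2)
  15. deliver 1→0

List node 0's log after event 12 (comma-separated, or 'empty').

step 1 propose(0,'z'): 0={coor,t=1,log=-}
step 2 deliver 0→1: 1={part,t=1,log=-}
step 3 deliver 1→0: —
step 4 deliver 0→2: 2={part,t=1,log=-}
step 5 deliver 2→0: 0={coor,t=1,log=z}
step 6 deliver 0→2: 2={part,t=1,log=z}
step 7 timeout(0): 0={coor,t=2,log=z}
step 8 deliver 0→2: 2={part,t=2,log=z}
step 9 deliver 2→0: —
step 10 deliver 0→1: 1={part,t=1,log=z}
step 11 crash(2): 2={✗part,t=2,log=z}
step 12 timeout(0): 0={coor,t=3,log=z}

z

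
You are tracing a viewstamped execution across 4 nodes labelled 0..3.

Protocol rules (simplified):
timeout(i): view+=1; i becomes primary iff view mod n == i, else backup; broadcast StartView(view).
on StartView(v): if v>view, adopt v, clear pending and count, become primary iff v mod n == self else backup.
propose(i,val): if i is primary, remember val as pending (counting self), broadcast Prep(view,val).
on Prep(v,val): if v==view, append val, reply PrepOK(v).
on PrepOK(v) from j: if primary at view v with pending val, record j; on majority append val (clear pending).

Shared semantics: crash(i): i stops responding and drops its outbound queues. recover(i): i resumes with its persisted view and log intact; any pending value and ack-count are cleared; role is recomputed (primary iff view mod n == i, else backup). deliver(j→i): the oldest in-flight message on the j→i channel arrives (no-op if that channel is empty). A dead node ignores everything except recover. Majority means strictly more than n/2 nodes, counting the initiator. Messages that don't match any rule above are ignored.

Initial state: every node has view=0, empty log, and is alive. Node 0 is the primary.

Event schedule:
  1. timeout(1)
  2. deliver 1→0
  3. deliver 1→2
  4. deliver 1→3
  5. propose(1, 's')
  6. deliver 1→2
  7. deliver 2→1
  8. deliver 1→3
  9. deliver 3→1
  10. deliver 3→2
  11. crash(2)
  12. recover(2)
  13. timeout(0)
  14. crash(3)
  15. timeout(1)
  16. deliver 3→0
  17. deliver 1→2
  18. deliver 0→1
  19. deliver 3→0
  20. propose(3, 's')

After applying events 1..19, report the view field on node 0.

step 1 timeout(1): 1={prim,v=1,log=-}
step 2 deliver 1→0: 0={back,v=1,log=-}
step 3 deliver 1→2: 2={back,v=1,log=-}
step 4 deliver 1→3: 3={back,v=1,log=-}
step 5 propose(1,'s'): —
step 6 deliver 1→2: 2={back,v=1,log=s}
step 7 deliver 2→1: —
step 8 deliver 1→3: 3={back,v=1,log=s}
step 9 deliver 3→1: 1={prim,v=1,log=s}
step 10 deliver 3→2: —
step 11 crash(2): 2={✗back,v=1,log=s}
step 12 recover(2): 2={back,v=1,log=s}
step 13 timeout(0): 0={back,v=2,log=-}
step 14 crash(3): 3={✗back,v=1,log=s}
step 15 timeout(1): 1={back,v=2,log=s}
step 16 deliver 3→0: —
step 17 deliver 1→2: 2={prim,v=2,log=s}
step 18 deliver 0→1: —
step 19 deliver 3→0: —

2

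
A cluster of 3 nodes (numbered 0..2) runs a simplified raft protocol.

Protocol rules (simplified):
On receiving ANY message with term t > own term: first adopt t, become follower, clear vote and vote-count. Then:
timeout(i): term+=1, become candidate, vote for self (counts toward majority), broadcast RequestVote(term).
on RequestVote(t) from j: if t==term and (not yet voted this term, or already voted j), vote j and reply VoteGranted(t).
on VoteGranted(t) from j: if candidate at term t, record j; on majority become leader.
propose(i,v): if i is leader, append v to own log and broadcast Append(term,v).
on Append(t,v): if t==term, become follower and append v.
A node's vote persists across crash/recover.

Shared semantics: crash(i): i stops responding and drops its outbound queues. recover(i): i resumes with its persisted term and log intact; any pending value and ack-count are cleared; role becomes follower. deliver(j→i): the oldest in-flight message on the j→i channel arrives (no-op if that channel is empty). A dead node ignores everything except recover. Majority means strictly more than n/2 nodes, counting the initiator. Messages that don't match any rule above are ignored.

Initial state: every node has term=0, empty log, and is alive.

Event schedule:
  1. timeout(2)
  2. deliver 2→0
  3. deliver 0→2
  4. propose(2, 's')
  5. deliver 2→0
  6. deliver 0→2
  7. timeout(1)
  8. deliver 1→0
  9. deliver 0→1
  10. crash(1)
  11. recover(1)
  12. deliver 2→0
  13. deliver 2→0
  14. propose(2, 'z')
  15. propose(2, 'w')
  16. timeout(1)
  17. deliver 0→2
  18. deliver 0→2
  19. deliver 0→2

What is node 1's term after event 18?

2

after 1 — timeout(2): n2:cand/t1/[-]
after 2 — deliver 2→0: n0:foll/t1/[-]
after 3 — deliver 0→2: n2:lead/t1/[-]
after 4 — propose(2,'s'): n2:lead/t1/[s]
after 5 — deliver 2→0: n0:foll/t1/[s]
after 6 — deliver 0→2: ·
after 7 — timeout(1): n1:cand/t1/[-]
after 8 — deliver 1→0: ·
after 9 — deliver 0→1: ·
after 10 — crash(1): n1:✗cand/t1/[-]
after 11 — recover(1): n1:foll/t1/[-]
after 12 — deliver 2→0: ·
after 13 — deliver 2→0: ·
after 14 — propose(2,'z'): n2:lead/t1/[s,z]
after 15 — propose(2,'w'): n2:lead/t1/[s,z,w]
after 16 — timeout(1): n1:cand/t2/[-]
after 17 — deliver 0→2: ·
after 18 — deliver 0→2: ·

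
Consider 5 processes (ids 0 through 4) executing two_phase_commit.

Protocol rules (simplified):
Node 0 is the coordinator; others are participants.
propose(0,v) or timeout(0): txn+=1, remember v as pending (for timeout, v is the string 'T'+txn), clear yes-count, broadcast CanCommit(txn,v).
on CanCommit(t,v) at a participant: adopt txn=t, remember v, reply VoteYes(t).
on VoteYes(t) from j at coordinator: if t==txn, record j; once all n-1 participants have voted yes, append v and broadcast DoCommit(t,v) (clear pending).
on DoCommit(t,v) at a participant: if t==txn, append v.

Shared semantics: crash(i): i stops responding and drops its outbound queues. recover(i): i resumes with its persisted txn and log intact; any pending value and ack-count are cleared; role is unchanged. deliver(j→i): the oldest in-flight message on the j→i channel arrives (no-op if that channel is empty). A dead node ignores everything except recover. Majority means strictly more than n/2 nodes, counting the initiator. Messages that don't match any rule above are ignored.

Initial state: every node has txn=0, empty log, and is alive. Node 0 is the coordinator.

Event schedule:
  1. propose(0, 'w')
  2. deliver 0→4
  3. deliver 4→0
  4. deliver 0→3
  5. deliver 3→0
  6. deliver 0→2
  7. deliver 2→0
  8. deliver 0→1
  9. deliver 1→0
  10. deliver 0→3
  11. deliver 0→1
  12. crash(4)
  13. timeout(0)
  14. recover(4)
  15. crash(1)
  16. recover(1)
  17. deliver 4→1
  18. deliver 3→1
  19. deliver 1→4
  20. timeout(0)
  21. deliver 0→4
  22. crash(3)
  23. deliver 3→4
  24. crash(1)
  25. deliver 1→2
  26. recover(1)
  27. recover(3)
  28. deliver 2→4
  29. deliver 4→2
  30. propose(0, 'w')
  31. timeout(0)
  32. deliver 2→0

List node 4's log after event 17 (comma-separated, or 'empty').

after 1 — propose(0,'w'): n0:coor/t1/[-]
after 2 — deliver 0→4: n4:part/t1/[-]
after 3 — deliver 4→0: ·
after 4 — deliver 0→3: n3:part/t1/[-]
after 5 — deliver 3→0: ·
after 6 — deliver 0→2: n2:part/t1/[-]
after 7 — deliver 2→0: ·
after 8 — deliver 0→1: n1:part/t1/[-]
after 9 — deliver 1→0: n0:coor/t1/[w]
after 10 — deliver 0→3: n3:part/t1/[w]
after 11 — deliver 0→1: n1:part/t1/[w]
after 12 — crash(4): n4:✗part/t1/[-]
after 13 — timeout(0): n0:coor/t2/[w]
after 14 — recover(4): n4:part/t1/[-]
after 15 — crash(1): n1:✗part/t1/[w]
after 16 — recover(1): n1:part/t1/[w]
after 17 — deliver 4→1: ·

empty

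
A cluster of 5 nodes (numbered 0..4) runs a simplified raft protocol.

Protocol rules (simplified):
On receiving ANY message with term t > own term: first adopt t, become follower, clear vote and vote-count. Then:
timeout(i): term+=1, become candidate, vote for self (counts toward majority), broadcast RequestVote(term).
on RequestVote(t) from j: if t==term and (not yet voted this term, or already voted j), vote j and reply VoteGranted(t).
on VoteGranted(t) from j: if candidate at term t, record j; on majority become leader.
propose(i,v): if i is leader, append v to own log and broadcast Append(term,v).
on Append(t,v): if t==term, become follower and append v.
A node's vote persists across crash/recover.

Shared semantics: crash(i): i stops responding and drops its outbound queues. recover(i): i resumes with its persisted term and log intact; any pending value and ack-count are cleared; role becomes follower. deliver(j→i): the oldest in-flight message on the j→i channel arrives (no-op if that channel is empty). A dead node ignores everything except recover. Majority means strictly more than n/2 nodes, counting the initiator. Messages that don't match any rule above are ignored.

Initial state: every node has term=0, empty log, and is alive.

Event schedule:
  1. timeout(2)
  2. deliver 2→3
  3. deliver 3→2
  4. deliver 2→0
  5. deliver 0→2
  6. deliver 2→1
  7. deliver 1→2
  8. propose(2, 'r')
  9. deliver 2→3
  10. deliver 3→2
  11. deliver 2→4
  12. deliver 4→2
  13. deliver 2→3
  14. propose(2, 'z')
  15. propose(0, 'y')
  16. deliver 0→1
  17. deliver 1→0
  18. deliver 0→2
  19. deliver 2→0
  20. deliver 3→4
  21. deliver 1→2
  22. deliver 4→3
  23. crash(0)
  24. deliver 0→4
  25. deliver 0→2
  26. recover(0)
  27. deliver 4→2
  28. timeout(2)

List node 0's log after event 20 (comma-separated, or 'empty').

r

step 1 timeout(2): 2={cand,t=1,log=-}
step 2 deliver 2→3: 3={foll,t=1,log=-}
step 3 deliver 3→2: —
step 4 deliver 2→0: 0={foll,t=1,log=-}
step 5 deliver 0→2: 2={lead,t=1,log=-}
step 6 deliver 2→1: 1={foll,t=1,log=-}
step 7 deliver 1→2: —
step 8 propose(2,'r'): 2={lead,t=1,log=r}
step 9 deliver 2→3: 3={foll,t=1,log=r}
step 10 deliver 3→2: —
step 11 deliver 2→4: 4={foll,t=1,log=-}
step 12 deliver 4→2: —
step 13 deliver 2→3: —
step 14 propose(2,'z'): 2={lead,t=1,log=r,z}
step 15 propose(0,'y'): —
step 16 deliver 0→1: —
step 17 deliver 1→0: —
step 18 deliver 0→2: —
step 19 deliver 2→0: 0={foll,t=1,log=r}
step 20 deliver 3→4: —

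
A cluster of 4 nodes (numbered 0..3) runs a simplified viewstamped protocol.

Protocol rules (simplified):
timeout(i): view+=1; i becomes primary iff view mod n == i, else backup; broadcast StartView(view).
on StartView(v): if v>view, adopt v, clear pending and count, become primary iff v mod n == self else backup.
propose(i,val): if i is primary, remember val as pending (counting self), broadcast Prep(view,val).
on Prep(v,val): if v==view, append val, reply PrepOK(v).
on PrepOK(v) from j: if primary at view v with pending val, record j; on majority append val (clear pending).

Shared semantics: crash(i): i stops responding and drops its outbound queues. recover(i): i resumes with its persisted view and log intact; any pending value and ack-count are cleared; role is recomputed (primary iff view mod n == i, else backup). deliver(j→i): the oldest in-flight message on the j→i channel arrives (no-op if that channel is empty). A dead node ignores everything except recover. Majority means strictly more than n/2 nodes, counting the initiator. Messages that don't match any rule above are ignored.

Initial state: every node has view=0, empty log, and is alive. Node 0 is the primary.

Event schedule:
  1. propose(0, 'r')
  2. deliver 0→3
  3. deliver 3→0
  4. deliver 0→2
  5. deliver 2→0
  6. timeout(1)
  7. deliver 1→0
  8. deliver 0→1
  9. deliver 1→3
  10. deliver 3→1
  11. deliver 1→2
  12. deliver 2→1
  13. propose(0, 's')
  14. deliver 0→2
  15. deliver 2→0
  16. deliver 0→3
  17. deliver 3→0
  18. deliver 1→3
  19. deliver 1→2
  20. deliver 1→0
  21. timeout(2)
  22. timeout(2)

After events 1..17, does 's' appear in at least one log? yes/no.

no

[1] propose(0,'r') → ∅
[2] deliver 0→3 → N3(back v0 [r])
[3] deliver 3→0 → ∅
[4] deliver 0→2 → N2(back v0 [r])
[5] deliver 2→0 → N0(prim v0 [r])
[6] timeout(1) → N1(prim v1 [-])
[7] deliver 1→0 → N0(back v1 [r])
[8] deliver 0→1 → ∅
[9] deliver 1→3 → N3(back v1 [r])
[10] deliver 3→1 → ∅
[11] deliver 1→2 → N2(back v1 [r])
[12] deliver 2→1 → ∅
[13] propose(0,'s') → ∅
[14] deliver 0→2 → ∅
[15] deliver 2→0 → ∅
[16] deliver 0→3 → ∅
[17] deliver 3→0 → ∅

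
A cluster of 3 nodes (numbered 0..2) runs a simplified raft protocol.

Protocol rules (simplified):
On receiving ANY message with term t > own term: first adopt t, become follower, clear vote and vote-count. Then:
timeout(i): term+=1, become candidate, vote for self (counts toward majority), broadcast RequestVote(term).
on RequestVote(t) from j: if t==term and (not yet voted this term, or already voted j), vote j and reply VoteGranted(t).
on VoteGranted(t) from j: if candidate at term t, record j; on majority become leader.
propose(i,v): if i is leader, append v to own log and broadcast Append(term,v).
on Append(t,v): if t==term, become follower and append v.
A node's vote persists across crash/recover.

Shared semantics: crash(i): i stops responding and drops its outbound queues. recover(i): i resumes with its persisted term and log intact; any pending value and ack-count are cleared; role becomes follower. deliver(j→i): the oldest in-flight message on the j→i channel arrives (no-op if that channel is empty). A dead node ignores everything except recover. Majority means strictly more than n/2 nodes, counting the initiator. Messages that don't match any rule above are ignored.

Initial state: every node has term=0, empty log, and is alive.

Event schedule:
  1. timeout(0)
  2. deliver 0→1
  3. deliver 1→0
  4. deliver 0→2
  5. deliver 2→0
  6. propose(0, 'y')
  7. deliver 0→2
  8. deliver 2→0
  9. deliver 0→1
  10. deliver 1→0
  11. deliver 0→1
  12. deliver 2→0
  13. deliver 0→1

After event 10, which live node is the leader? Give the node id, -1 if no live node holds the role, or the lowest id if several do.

[1] timeout(0) → N0(cand t1 [-])
[2] deliver 0→1 → N1(foll t1 [-])
[3] deliver 1→0 → N0(lead t1 [-])
[4] deliver 0→2 → N2(foll t1 [-])
[5] deliver 2→0 → ∅
[6] propose(0,'y') → N0(lead t1 [y])
[7] deliver 0→2 → N2(foll t1 [y])
[8] deliver 2→0 → ∅
[9] deliver 0→1 → N1(foll t1 [y])
[10] deliver 1→0 → ∅

0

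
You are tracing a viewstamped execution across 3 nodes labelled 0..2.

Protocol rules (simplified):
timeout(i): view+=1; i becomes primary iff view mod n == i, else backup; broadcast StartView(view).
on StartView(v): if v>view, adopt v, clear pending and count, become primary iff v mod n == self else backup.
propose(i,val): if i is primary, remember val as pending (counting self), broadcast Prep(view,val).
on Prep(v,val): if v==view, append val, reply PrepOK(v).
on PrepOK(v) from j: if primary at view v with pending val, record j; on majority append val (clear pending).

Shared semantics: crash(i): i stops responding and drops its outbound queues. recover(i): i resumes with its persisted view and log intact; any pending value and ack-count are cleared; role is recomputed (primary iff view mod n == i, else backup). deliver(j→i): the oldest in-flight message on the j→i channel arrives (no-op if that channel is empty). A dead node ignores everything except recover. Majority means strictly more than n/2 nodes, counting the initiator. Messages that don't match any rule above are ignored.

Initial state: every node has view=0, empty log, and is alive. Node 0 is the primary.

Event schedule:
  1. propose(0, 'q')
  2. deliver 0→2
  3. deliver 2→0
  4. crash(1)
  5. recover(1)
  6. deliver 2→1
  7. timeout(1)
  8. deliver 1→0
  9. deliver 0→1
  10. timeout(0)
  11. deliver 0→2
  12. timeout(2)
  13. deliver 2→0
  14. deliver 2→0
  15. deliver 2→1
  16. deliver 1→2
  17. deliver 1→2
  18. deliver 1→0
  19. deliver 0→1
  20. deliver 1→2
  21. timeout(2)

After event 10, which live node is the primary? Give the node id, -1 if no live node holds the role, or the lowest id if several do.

step 1 propose(0,'q'): —
step 2 deliver 0→2: 2={back,v=0,log=q}
step 3 deliver 2→0: 0={prim,v=0,log=q}
step 4 crash(1): 1={✗back,v=0,log=-}
step 5 recover(1): 1={back,v=0,log=-}
step 6 deliver 2→1: —
step 7 timeout(1): 1={prim,v=1,log=-}
step 8 deliver 1→0: 0={back,v=1,log=q}
step 9 deliver 0→1: —
step 10 timeout(0): 0={back,v=2,log=q}

1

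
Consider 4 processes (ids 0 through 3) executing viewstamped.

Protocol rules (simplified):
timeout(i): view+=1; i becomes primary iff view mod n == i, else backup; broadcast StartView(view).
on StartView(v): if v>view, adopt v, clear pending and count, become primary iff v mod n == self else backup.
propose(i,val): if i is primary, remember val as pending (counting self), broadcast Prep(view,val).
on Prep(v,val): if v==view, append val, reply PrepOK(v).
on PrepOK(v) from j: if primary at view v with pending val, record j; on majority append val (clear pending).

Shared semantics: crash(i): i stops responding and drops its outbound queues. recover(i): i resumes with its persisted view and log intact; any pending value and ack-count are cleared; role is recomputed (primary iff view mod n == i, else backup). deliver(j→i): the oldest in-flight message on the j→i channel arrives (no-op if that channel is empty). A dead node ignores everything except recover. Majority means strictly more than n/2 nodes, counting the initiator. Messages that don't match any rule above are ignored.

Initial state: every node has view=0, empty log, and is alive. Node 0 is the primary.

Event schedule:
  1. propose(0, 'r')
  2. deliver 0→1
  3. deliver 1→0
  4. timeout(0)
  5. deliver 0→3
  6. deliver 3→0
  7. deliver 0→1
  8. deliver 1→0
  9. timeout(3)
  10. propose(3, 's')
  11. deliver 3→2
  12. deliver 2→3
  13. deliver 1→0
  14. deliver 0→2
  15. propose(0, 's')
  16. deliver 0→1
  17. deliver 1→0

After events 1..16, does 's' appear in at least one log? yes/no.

e1 propose(0,'r'): ·
e2 deliver 0→1: 1[back,v=0,r]
e3 deliver 1→0: ·
e4 timeout(0): 0[back,v=1,-]
e5 deliver 0→3: 3[back,v=0,r]
e6 deliver 3→0: ·
e7 deliver 0→1: 1[prim,v=1,r]
e8 deliver 1→0: ·
e9 timeout(3): 3[back,v=1,r]
e10 propose(3,'s'): ·
e11 deliver 3→2: 2[back,v=1,-]
e12 deliver 2→3: ·
e13 deliver 1→0: ·
e14 deliver 0→2: ·
e15 propose(0,'s'): ·
e16 deliver 0→1: ·

no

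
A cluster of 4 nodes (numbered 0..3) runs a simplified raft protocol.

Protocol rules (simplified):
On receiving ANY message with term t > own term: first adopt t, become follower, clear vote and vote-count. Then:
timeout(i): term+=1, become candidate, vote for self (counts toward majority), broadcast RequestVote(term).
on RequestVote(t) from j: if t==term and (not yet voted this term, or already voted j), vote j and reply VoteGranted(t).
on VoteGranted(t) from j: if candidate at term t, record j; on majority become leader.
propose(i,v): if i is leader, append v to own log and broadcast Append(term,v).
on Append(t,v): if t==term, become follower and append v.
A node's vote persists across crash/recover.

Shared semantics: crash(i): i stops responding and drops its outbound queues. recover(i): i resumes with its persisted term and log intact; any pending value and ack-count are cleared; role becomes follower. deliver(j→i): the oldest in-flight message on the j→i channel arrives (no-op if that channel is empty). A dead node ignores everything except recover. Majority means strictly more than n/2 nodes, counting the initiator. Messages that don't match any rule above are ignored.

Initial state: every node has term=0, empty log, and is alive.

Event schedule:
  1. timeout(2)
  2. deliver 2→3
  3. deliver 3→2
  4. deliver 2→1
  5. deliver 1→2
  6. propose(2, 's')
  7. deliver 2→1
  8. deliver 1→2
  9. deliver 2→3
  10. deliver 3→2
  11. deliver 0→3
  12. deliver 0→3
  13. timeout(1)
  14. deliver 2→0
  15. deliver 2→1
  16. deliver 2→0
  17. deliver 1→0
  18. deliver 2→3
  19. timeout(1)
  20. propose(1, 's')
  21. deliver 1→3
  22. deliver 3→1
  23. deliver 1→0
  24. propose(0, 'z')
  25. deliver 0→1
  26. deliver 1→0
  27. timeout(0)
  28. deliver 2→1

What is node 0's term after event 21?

1. timeout(2):  <2:cand t1 ->
2. deliver 2→3:  <3:foll t1 ->
3. deliver 3→2:  nop
4. deliver 2→1:  <1:foll t1 ->
5. deliver 1→2:  <2:lead t1 ->
6. propose(2,'s'):  <2:lead t1 s>
7. deliver 2→1:  <1:foll t1 s>
8. deliver 1→2:  nop
9. deliver 2→3:  <3:foll t1 s>
10. deliver 3→2:  nop
11. deliver 0→3:  nop
12. deliver 0→3:  nop
13. timeout(1):  <1:cand t2 s>
14. deliver 2→0:  <0:foll t1 ->
15. deliver 2→1:  nop
16. deliver 2→0:  <0:foll t1 s>
17. deliver 1→0:  <0:foll t2 s>
18. deliver 2→3:  nop
19. timeout(1):  <1:cand t3 s>
20. propose(1,'s'):  nop
21. deliver 1→3:  <3:foll t2 s>

2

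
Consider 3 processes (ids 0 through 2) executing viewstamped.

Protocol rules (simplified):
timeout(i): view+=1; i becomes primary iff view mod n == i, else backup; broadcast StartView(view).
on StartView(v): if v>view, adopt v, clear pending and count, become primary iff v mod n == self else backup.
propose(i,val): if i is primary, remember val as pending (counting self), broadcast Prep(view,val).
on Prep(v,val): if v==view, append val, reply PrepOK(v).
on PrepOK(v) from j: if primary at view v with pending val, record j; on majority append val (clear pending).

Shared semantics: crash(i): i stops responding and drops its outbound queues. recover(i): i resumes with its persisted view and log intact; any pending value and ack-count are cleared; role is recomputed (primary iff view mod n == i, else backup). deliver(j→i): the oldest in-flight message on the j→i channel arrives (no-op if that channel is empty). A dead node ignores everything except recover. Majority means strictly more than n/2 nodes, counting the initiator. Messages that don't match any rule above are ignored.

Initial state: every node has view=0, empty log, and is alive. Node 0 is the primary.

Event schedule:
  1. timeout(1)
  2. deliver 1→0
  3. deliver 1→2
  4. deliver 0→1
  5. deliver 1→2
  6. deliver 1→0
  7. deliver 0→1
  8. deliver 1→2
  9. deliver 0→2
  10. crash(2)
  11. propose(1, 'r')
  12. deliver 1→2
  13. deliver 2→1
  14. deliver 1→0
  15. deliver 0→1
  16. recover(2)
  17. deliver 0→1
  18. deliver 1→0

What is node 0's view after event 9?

[1] timeout(1) → N1(prim v1 [-])
[2] deliver 1→0 → N0(back v1 [-])
[3] deliver 1→2 → N2(back v1 [-])
[4] deliver 0→1 → ∅
[5] deliver 1→2 → ∅
[6] deliver 1→0 → ∅
[7] deliver 0→1 → ∅
[8] deliver 1→2 → ∅
[9] deliver 0→2 → ∅

1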